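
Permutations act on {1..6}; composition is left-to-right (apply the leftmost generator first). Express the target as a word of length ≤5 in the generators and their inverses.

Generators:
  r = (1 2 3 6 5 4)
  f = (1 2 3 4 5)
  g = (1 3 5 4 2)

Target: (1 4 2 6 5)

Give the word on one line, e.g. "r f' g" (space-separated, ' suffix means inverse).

r' g r f

  after r': (1 4 5 6 3 2)
  after g: (1 2 3)(5 6)
  after r: (1 3 2 6 4)
  after f: (1 4 2 6 5)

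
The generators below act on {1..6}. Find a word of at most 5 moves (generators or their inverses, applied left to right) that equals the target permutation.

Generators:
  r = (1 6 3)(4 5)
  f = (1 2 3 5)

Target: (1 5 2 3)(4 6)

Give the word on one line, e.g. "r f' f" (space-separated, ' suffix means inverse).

f' r f r

  after f': (1 5 3 2)
  after r: (1 4 5)(2 6 3)
  after f: (1 4)(2 6 5)
  after r: (1 5 2 3)(4 6)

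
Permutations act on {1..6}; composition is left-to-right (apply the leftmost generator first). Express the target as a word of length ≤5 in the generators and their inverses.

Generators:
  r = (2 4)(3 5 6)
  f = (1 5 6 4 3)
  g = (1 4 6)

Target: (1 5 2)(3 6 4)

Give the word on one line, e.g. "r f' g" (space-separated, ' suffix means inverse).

g' r g' r

  after g': (1 6 4)
  after r: (1 3 5 6 2 4)
  after g': (1 3 5 4 6 2)
  after r: (1 5 2)(3 6 4)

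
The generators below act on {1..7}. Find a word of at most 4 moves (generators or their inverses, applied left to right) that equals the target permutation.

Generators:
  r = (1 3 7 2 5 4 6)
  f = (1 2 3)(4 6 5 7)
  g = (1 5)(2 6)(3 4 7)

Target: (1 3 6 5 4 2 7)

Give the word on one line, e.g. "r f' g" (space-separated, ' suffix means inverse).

r' r' g g

  after r': (1 6 4 5 2 7 3)
  after r': (1 4 2 3 6 5 7)
  after g: (1 7 5 3 2 4 6)
  after g: (1 3 6 5 4 2 7)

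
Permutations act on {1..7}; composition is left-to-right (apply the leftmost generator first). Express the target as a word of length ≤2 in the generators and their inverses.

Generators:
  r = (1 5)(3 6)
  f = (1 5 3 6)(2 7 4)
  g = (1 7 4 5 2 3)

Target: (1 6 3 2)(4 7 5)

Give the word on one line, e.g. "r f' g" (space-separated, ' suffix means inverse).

g' r

  after g': (1 3 2 5 4 7)
  after r: (1 6 3 2)(4 7 5)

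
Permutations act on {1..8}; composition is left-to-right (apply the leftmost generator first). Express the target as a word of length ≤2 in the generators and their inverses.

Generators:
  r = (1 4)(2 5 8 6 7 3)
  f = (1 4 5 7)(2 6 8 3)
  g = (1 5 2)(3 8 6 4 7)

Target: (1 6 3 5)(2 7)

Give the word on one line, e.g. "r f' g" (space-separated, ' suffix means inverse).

f' r'

  after f': (1 7 5 4)(2 3 8 6)
  after r': (1 6 3 5)(2 7)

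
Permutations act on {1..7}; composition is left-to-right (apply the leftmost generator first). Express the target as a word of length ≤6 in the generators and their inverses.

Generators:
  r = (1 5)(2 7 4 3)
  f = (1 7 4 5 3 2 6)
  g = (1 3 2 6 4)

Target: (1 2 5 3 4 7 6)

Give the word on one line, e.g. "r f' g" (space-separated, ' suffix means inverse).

f' g g f r'

  after f': (1 6 2 3 5 4 7)
  after g: (1 4 7 3 5)
  after g: (2 6 4 7)(3 5)
  after f: (1 7 6 5 2)
  after r': (1 2 5 3 4 7 6)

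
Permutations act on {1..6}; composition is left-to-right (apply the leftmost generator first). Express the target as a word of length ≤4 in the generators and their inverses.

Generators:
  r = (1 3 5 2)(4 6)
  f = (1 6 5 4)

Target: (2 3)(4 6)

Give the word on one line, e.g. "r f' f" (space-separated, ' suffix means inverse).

f' f' r r

  after f': (1 4 5 6)
  after f': (1 5)(4 6)
  after r: (1 2)(3 5)
  after r: (2 3)(4 6)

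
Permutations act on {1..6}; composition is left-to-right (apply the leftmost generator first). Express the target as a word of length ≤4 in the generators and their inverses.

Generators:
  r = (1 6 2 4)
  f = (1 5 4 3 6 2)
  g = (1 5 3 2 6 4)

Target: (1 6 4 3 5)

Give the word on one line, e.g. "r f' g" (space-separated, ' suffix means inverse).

  after r: (1 6 2 4)
  after r: (1 2)(4 6)
  after r: (1 4 2 6)
  after g': (1 6 4 3 5)

r r r g'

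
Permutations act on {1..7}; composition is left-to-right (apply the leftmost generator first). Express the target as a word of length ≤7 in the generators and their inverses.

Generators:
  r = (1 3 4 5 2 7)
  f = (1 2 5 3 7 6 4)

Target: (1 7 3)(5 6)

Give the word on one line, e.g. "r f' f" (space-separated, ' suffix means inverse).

  after f: (1 2 5 3 7 6 4)
  after r': (1 5)(2 4 7 6 3)
  after r': (1 4 2 3 5 7 6)
  after f: (2 7 4 5 6)
  after r': (1 7 3)(5 6)

f r' r' f r'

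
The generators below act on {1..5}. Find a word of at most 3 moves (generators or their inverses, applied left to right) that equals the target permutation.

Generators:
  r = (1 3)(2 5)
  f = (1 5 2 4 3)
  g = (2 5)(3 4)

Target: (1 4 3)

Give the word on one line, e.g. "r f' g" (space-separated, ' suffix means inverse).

  after r': (1 3)(2 5)
  after g': (1 4 3)

r' g'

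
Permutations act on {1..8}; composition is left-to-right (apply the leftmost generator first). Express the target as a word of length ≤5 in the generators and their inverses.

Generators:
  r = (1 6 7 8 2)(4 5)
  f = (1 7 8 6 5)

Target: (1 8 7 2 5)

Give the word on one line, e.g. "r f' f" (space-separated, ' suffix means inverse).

r r f

  after r: (1 6 7 8 2)(4 5)
  after r: (1 7 2 6 8)
  after f: (1 8 7 2 5)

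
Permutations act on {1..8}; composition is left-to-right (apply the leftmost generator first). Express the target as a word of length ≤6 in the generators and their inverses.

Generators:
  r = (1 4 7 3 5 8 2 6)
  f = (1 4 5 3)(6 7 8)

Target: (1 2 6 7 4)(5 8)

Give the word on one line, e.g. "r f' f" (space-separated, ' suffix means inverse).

  after r: (1 4 7 3 5 8 2 6)
  after r: (1 7 5 2)(3 8 6 4)
  after f: (1 8 7 3 6 5 2 4)
  after r: (1 2 7 5 6 8 3)
  after f': (1 2 6 7 4)(5 8)

r r f r f'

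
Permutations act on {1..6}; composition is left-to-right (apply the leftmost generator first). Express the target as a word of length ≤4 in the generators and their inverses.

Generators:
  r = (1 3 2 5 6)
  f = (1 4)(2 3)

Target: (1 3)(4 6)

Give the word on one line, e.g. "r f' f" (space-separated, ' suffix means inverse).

  after r: (1 3 2 5 6)
  after f: (1 2 5 6 4)
  after r': (1 3)(4 6)

r f r'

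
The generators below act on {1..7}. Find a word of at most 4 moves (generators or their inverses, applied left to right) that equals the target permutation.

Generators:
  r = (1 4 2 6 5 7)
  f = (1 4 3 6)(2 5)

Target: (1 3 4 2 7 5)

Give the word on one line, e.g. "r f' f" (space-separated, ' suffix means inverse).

r r r f'

  after r: (1 4 2 6 5 7)
  after r: (1 2 5)(4 6 7)
  after r: (1 6)(2 7)(4 5)
  after f': (1 3 4 2 7 5)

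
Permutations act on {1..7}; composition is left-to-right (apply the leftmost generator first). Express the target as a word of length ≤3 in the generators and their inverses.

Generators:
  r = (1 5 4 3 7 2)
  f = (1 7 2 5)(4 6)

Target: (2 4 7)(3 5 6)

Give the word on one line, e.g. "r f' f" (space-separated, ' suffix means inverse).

r f' r

  after r: (1 5 4 3 7 2)
  after f': (1 2 5 6 4 3)
  after r: (2 4 7)(3 5 6)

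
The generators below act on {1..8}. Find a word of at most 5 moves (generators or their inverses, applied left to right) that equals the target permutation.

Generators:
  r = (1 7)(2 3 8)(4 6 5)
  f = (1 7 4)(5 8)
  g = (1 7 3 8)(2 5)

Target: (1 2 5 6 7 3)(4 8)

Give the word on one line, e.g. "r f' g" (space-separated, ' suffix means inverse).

  after g': (1 8 3 7)(2 5)
  after g': (1 3)(7 8)
  after r': (1 2 8)(3 7)(4 5 6)
  after f': (1 2 5 6 7 3)(4 8)

g' g' r' f'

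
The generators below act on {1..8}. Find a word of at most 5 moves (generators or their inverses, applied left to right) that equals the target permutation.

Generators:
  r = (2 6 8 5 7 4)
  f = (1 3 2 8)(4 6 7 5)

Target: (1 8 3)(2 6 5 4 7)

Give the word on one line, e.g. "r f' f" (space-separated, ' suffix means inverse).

r' r' f'

  after r': (2 4 7 5 8 6)
  after r': (2 7 8)(4 5 6)
  after f': (1 8 3)(2 6 5 4 7)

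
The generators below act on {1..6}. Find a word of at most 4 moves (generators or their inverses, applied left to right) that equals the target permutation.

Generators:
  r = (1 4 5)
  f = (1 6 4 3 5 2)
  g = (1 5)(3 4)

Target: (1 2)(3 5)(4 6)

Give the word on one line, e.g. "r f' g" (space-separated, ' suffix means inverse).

f' r

  after f': (1 2 5 3 4 6)
  after r: (1 2)(3 5)(4 6)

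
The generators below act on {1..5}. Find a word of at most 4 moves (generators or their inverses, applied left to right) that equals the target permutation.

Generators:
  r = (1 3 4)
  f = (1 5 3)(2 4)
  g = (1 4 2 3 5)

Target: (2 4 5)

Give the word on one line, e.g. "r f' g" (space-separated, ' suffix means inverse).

  after g': (1 5 3 2 4)
  after r: (1 5 4 3 2)
  after g: (2 4 5)

g' r g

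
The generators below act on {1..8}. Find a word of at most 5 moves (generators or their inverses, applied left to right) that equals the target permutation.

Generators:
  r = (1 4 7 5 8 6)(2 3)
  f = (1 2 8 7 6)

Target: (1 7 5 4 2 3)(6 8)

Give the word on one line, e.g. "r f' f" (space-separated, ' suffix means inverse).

  after r': (1 6 8 5 7 4)(2 3)
  after f: (2 3 8 5 6 7 4)
  after r: (1 4 3 6 5)
  after r: (1 7 5 4 2 3)(6 8)

r' f r r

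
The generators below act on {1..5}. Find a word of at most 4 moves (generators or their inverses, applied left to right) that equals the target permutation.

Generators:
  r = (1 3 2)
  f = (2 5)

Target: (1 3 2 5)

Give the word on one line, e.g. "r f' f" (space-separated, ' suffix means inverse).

  after f: (2 5)
  after r: (1 3 2 5)
  after f: (1 3 5)
  after f: (1 3 2 5)

f r f f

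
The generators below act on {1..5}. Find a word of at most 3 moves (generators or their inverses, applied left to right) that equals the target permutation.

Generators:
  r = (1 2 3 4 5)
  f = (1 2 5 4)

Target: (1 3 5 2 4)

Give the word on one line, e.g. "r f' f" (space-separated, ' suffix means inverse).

r r

  after r: (1 2 3 4 5)
  after r: (1 3 5 2 4)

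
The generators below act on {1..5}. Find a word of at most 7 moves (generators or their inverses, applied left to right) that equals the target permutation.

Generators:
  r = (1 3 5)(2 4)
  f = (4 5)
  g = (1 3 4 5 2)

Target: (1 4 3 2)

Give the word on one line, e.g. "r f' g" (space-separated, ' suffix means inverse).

g' r f' g r'

  after g': (1 2 5 4 3)
  after r: (1 4 5 2)
  after f': (1 5 2)
  after g: (1 2 3 4 5)
  after r': (1 4 3 2)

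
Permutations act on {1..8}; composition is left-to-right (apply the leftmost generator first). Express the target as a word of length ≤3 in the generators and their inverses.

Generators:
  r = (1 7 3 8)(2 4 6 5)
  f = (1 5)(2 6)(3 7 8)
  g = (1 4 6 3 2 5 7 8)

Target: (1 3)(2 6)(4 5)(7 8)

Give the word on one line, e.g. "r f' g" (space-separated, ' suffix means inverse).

r' r'

  after r': (1 8 3 7)(2 5 6 4)
  after r': (1 3)(2 6)(4 5)(7 8)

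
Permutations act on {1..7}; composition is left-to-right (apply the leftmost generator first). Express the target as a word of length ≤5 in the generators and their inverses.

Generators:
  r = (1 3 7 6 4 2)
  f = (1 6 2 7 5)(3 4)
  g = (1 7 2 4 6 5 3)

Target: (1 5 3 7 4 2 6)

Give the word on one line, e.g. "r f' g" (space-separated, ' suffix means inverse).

g' g' f' r' g'

  after g': (1 3 5 6 4 2 7)
  after g': (1 5 4 7 3 6 2)
  after f': (1 7 4 2 5 3)
  after r': (1 3 2 5)(6 7)
  after g': (1 5 3 7 4 2 6)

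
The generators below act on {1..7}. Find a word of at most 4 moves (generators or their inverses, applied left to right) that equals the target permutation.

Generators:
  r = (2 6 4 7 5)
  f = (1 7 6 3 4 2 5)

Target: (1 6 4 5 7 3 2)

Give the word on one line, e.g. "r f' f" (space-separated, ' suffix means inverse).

f f

  after f: (1 7 6 3 4 2 5)
  after f: (1 6 4 5 7 3 2)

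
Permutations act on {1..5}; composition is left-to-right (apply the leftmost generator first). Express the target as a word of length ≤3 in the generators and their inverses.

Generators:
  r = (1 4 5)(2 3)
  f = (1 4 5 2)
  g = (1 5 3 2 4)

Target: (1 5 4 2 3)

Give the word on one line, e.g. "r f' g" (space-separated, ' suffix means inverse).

  after r: (1 4 5)(2 3)
  after f: (1 5 4 2 3)

r f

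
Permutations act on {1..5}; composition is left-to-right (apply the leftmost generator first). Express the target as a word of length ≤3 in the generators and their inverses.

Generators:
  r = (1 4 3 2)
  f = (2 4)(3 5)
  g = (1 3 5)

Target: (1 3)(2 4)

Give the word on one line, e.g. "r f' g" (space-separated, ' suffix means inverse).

r' r'

  after r': (1 2 3 4)
  after r': (1 3)(2 4)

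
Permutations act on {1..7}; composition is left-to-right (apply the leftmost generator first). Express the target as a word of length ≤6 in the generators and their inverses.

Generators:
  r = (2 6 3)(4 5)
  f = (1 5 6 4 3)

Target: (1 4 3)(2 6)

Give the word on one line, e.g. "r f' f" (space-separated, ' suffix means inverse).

r' f f f

  after r': (2 3 6)(4 5)
  after f: (1 5 3 4 6 2)
  after f: (1 6 2 5)
  after f: (1 4 3)(2 6)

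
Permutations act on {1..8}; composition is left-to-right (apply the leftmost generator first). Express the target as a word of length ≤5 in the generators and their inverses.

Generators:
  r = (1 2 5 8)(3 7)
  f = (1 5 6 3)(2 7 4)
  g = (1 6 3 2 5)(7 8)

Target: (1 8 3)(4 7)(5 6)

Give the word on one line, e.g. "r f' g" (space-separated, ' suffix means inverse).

g' r g' g' f'

  after g': (1 5 2 3 6)(7 8)
  after r: (1 8 3 6 2 7)
  after g': (1 7 5 2 8 6 3)
  after g': (1 8)(2 7)(3 5)
  after f': (1 8 3)(4 7)(5 6)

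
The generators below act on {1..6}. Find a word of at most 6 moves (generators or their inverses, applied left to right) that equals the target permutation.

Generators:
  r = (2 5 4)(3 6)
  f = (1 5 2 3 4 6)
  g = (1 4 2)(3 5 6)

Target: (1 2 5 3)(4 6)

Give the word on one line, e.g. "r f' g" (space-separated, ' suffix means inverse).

r r f r g

  after r: (2 5 4)(3 6)
  after r: (2 4 5)
  after f: (1 5 3 4 2 6)
  after r: (1 4 5 6)(2 3)
  after g: (1 2 5 3)(4 6)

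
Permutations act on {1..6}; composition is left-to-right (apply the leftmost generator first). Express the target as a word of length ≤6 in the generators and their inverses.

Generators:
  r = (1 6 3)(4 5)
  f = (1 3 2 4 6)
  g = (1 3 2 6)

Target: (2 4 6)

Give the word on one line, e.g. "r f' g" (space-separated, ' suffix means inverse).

  after f: (1 3 2 4 6)
  after g': (2 4)
  after g': (1 6 2 4 3)
  after r: (1 3 6 2 5 4)
  after r: (2 4 6)

f g' g' r r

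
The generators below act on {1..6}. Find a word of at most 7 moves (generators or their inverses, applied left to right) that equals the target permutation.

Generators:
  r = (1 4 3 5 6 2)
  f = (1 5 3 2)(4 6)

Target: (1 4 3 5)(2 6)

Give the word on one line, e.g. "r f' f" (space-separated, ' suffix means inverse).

  after f': (1 2 3 5)(4 6)
  after r: (2 5 4)(3 6)
  after f': (1 2)(3 4)(5 6)
  after f': (1 3 6)(4 5)
  after r': (1 4 3 5)(2 6)

f' r f' f' r'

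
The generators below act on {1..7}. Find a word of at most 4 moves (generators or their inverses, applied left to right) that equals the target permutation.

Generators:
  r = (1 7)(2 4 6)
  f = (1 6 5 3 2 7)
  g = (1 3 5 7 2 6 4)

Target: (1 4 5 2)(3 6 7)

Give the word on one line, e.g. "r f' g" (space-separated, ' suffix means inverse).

g' f

  after g': (1 4 6 2 7 5 3)
  after f: (1 4 5 2)(3 6 7)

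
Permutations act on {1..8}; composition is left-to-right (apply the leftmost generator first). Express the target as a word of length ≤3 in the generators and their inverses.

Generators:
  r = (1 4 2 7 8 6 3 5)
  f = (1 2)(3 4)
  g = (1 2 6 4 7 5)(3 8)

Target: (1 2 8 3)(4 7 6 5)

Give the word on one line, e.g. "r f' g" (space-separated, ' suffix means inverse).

r r

  after r: (1 4 2 7 8 6 3 5)
  after r: (1 2 8 3)(4 7 6 5)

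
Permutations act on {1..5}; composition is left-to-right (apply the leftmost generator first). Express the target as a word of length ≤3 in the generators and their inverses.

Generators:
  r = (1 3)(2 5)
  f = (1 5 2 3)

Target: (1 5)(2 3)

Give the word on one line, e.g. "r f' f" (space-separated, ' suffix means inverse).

f' r f

  after f': (1 3 2 5)
  after r: (3 5)
  after f: (1 5)(2 3)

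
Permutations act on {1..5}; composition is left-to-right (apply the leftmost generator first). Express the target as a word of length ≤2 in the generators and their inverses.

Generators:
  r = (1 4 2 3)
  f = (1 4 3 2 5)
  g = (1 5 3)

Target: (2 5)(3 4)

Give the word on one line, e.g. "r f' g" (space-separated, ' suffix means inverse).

  after f': (1 5 2 3 4)
  after g': (2 5)(3 4)

f' g'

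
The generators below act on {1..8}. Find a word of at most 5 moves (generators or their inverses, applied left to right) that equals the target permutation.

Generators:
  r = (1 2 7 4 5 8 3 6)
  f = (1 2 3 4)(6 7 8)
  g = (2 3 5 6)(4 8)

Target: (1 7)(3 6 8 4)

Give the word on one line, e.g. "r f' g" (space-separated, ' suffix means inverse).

  after r: (1 2 7 4 5 8 3 6)
  after f': (2 6 4 5 7 3 8)
  after r: (1 2)(4 8 7 6 5)
  after r: (1 7)(3 6 8 4)

r f' r r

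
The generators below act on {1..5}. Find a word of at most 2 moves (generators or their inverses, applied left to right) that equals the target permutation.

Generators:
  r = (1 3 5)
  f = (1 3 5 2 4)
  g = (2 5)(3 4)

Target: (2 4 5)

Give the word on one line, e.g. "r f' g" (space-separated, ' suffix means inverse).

  after f: (1 3 5 2 4)
  after r': (2 4 5)

f r'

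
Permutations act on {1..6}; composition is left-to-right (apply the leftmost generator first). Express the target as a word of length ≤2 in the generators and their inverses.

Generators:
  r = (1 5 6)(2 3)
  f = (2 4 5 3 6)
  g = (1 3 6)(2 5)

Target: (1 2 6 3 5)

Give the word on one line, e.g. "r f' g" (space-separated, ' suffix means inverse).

  after r: (1 5 6)(2 3)
  after g: (1 2 6 3 5)

r g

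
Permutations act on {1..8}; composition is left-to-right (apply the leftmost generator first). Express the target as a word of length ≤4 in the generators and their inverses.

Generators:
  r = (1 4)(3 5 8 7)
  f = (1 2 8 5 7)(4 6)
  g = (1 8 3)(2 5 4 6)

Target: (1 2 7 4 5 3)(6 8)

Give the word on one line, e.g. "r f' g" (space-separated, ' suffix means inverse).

  after r: (1 4)(3 5 8 7)
  after f: (1 6 4 2 8)(3 7)
  after r: (1 6)(2 7 5 8 4)
  after g: (1 2 7 4 5 3)(6 8)

r f r g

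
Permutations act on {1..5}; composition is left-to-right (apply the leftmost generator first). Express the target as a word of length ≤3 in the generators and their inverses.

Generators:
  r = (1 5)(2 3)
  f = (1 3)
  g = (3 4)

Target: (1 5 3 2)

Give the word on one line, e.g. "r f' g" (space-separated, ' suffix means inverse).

  after r': (1 5)(2 3)
  after f: (1 5 3 2)

r' f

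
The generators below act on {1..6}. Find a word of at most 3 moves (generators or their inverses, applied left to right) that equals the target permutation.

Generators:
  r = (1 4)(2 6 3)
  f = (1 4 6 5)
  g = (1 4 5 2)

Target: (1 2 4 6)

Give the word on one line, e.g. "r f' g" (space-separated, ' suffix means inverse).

g' f f

  after g': (1 2 5 4)
  after f: (1 2)(5 6)
  after f: (1 2 4 6)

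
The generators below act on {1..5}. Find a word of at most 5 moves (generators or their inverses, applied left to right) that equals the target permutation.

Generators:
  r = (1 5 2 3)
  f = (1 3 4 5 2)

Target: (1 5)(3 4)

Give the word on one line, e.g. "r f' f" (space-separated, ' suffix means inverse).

r' f' f' r'

  after r': (1 3 2 5)
  after f': (2 4 3 5)
  after f': (1 2 3 4)
  after r': (1 5)(3 4)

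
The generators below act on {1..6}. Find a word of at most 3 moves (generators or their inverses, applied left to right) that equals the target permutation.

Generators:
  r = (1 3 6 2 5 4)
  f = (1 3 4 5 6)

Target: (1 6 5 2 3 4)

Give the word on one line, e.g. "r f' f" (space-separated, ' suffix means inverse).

r' f f

  after r': (1 4 5 2 6 3)
  after f: (1 5 2)(4 6)
  after f: (1 6 5 2 3 4)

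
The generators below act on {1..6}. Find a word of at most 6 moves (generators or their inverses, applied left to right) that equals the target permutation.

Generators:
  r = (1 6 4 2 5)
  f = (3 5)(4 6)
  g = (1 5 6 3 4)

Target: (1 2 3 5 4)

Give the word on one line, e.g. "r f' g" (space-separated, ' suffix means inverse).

r' g g f' r'

  after r': (1 5 2 4 6)
  after g: (1 6 5 2)(3 4)
  after g: (1 3)(2 5)
  after f': (1 5 2 3)(4 6)
  after r': (1 2 3 5 4)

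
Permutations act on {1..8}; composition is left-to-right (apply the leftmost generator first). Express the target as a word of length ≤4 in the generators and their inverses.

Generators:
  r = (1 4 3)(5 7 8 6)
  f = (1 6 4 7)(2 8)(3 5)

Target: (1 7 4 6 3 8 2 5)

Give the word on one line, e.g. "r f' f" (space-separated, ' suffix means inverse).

f r' r'

  after f: (1 6 4 7)(2 8)(3 5)
  after r': (1 8 2 7 3 6)(4 5)
  after r': (1 7 4 6 3 8 2 5)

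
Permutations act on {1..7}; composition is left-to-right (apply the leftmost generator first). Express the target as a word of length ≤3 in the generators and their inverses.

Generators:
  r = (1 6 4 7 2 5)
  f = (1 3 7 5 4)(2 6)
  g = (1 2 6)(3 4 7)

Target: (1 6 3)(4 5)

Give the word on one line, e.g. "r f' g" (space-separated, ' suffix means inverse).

g f

  after g: (1 2 6)(3 4 7)
  after f: (1 6 3)(4 5)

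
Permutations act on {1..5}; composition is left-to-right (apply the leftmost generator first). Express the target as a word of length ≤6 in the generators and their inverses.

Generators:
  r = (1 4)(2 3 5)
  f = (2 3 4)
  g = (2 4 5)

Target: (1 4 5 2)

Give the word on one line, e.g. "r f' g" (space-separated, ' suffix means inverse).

f g f' g r

  after f: (2 3 4)
  after g: (2 3 5)
  after f': (3 5 4)
  after g: (2 4 3)
  after r: (1 4 5 2)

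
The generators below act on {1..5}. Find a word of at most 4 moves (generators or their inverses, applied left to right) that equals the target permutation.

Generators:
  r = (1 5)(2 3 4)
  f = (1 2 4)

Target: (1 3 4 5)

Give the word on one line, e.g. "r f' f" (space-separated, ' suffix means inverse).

f r

  after f: (1 2 4)
  after r: (1 3 4 5)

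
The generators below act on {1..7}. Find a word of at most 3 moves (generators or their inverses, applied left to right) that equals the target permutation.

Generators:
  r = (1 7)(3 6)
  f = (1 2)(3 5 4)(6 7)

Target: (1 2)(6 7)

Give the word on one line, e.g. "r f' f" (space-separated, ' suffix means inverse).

f' f' f'

  after f': (1 2)(3 4 5)(6 7)
  after f': (3 5 4)
  after f': (1 2)(6 7)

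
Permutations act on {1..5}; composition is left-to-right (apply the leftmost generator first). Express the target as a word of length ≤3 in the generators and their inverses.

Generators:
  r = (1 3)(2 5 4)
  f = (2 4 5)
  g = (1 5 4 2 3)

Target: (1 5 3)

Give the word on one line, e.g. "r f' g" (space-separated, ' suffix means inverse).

f g

  after f: (2 4 5)
  after g: (1 5 3)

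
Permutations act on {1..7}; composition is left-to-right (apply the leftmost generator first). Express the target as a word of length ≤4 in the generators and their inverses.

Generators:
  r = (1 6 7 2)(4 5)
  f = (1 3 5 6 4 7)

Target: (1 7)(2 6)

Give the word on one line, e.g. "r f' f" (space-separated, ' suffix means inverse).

r' r'

  after r': (1 2 7 6)(4 5)
  after r': (1 7)(2 6)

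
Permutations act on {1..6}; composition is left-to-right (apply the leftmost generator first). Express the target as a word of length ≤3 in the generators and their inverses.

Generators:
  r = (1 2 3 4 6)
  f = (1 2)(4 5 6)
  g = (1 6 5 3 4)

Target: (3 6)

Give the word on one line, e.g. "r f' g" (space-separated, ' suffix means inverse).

g' f' r

  after g': (1 4 3 5 6)
  after f': (1 6 2)(3 4)
  after r: (3 6)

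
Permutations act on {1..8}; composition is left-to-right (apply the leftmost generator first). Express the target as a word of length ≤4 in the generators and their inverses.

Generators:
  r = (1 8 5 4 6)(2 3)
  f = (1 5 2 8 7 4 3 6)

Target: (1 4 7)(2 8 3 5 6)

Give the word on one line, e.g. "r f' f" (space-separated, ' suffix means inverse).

  after f': (1 6 3 4 7 8 2 5)
  after r': (1 4 7)(2 8 3 5 6)

f' r'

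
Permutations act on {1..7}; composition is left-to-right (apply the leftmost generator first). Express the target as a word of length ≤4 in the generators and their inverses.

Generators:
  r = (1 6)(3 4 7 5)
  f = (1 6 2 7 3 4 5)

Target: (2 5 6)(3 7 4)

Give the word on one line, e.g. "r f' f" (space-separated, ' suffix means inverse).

f r

  after f: (1 6 2 7 3 4 5)
  after r: (2 5 6)(3 7 4)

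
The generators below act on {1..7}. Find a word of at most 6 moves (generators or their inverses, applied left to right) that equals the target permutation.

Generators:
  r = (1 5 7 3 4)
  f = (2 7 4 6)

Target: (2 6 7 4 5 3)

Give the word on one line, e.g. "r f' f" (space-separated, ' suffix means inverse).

  after r': (1 4 3 7 5)
  after f': (1 7 5)(2 6 4 3)
  after r': (1 5 4 7)(2 6 3)
  after r': (2 6 7 4 5 3)

r' f' r' r'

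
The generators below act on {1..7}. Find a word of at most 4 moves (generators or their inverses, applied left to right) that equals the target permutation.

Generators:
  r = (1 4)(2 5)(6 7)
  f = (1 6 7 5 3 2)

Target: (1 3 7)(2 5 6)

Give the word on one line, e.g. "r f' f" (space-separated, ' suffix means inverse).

  after f': (1 2 3 5 7 6)
  after f': (1 3 7)(2 5 6)
  after r: (1 3 6 5 7 4)
  after r: (1 3 7)(2 5 6)

f' f' r r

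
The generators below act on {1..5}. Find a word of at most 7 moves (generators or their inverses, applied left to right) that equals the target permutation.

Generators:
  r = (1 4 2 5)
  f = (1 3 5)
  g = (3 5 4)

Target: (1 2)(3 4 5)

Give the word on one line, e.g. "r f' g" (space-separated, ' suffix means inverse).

f' r' g f f

  after f': (1 5 3)
  after r': (1 2 4)(3 5)
  after g: (1 2 3 4)
  after f: (1 2 5)(3 4)
  after f: (1 2)(3 4 5)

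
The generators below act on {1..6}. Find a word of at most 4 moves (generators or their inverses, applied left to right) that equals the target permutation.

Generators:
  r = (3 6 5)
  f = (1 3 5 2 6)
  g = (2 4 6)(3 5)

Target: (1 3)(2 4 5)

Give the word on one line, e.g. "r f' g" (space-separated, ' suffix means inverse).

  after f: (1 3 5 2 6)
  after g': (1 5 6)(2 4)
  after f': (1 3)(2 4 5)

f g' f'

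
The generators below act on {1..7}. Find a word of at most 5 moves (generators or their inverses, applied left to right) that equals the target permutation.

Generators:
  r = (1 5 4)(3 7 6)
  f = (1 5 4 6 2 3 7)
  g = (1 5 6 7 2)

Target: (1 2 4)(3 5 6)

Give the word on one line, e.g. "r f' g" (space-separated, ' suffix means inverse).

g r' g'

  after g: (1 5 6 7 2)
  after r': (2 4 5 7)(3 6)
  after g': (1 2 4)(3 5 6)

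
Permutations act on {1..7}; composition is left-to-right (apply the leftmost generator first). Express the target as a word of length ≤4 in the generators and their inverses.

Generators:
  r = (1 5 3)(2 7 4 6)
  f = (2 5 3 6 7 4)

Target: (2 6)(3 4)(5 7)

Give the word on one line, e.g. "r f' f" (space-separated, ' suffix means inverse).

  after f': (2 4 7 6 3 5)
  after f': (2 7 3)(4 6 5)
  after f': (2 6)(3 4)(5 7)

f' f' f'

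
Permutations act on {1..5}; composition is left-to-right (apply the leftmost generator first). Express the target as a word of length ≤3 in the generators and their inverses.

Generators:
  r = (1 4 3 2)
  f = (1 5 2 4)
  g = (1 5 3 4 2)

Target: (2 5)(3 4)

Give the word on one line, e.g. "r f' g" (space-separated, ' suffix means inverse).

  after f: (1 5 2 4)
  after r: (1 5)(2 3)
  after g': (2 5)(3 4)

f r g'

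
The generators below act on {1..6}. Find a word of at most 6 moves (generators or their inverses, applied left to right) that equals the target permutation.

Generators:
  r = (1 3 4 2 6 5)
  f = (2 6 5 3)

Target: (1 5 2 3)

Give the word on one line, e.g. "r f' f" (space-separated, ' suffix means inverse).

  after r': (1 5 6 2 4 3)
  after r': (1 6 4)(2 3 5)
  after f': (1 2 5 3 6 4)
  after r: (1 6 2)(3 5 4)
  after r: (1 5 2 3)

r' r' f' r r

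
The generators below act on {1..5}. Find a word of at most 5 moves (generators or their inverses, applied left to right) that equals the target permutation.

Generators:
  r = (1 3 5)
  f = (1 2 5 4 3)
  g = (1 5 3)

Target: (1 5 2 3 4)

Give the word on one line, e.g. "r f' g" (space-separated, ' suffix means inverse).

  after g': (1 3 5)
  after f: (2 5)(3 4)
  after g: (1 5 2 3 4)

g' f g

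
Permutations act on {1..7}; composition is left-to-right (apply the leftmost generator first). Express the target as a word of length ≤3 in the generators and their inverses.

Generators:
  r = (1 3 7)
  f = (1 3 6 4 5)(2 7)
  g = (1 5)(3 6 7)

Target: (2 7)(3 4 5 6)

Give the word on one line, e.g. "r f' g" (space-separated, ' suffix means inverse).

  after g: (1 5)(3 6 7)
  after r: (1 5 3 6)
  after f: (2 7)(3 4 5 6)

g r f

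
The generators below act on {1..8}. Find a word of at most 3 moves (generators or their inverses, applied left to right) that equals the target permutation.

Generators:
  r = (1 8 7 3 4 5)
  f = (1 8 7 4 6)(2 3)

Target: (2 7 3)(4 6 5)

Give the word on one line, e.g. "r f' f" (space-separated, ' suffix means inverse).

f r'

  after f: (1 8 7 4 6)(2 3)
  after r': (2 7 3)(4 6 5)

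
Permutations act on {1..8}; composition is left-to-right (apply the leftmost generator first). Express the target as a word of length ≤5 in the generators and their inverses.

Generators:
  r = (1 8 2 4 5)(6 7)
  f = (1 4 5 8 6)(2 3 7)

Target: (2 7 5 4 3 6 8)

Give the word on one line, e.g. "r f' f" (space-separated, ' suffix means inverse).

  after r': (1 5 4 2 8)(6 7)
  after f: (1 8 4 3 7)(2 6)
  after r': (2 7 5 4 3 6 8)

r' f r'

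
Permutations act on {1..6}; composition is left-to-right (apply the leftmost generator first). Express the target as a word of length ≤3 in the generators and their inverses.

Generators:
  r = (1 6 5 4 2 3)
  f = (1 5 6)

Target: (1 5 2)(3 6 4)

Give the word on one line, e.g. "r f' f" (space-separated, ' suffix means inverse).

  after r: (1 6 5 4 2 3)
  after r: (1 5 2)(3 6 4)

r r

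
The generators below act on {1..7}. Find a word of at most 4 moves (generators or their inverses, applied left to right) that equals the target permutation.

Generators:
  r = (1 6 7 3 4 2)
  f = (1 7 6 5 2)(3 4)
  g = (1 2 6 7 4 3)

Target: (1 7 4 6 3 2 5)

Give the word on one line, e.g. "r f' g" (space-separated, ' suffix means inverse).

f' r g' r'

  after f': (1 2 5 6 7)(3 4)
  after r: (2 5 7 6 3)
  after g': (1 3)(2 5 6 4 7)
  after r': (1 7 4 6 3 2 5)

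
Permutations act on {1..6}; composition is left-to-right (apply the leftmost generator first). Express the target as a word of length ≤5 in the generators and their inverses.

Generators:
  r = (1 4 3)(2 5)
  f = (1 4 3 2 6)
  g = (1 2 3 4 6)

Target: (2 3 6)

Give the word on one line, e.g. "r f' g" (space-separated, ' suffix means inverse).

g r r g'

  after g: (1 2 3 4 6)
  after r: (1 5 2)(4 6)
  after r: (1 2 4 6 3)
  after g': (2 3 6)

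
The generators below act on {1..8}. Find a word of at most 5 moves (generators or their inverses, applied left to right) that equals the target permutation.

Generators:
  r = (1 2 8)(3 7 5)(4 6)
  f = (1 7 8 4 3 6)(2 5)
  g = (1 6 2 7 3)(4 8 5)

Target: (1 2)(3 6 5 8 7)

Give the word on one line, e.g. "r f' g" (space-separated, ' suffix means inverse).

  after f': (1 6 3 4 8 7)(2 5)
  after r: (1 4)(2 3 6 7)(5 8)
  after g': (1 5 4 3)(2 7 6)
  after f': (1 2)(3 6 5 8 7)

f' r g' f'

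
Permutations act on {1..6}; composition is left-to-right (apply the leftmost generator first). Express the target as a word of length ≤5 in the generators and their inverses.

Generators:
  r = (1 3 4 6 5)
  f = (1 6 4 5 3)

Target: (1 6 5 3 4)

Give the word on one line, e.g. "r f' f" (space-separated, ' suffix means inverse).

  after r': (1 5 6 4 3)
  after f': (1 4 5)
  after r: (1 6 5 3 4)

r' f' r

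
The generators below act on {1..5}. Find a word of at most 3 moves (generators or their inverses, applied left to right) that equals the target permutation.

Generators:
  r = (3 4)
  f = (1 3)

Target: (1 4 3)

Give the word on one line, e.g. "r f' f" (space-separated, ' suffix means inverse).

  after f': (1 3)
  after r': (1 4 3)

f' r'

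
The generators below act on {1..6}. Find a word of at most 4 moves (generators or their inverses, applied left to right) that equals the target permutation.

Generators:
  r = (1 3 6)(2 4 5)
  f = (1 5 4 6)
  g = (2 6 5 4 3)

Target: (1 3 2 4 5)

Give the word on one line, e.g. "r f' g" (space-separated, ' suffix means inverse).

f' r f' r'

  after f': (1 6 4 5)
  after r: (2 4)(3 6 5)
  after f': (1 6)(2 5 3 4)
  after r': (1 3 2 4 5)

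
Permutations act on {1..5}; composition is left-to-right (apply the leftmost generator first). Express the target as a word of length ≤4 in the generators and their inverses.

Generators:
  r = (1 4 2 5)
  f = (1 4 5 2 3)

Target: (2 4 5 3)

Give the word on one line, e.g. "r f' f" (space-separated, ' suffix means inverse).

f f r

  after f: (1 4 5 2 3)
  after f: (1 5 3 4 2)
  after r: (2 4 5 3)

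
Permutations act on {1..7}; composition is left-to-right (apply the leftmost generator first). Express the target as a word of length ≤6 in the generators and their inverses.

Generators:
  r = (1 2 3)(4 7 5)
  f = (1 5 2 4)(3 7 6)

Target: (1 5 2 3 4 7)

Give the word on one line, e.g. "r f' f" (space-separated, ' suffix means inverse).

  after r: (1 2 3)(4 7 5)
  after f: (1 4 6 3 5)(2 7)
  after f: (2 6 7 4 3)
  after f: (1 5 2 3 4 7)

r f f f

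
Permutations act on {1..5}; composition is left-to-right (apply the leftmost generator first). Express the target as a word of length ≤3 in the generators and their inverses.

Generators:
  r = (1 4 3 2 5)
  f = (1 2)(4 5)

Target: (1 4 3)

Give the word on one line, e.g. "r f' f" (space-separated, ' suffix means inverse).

  after f: (1 2)(4 5)
  after r': (1 3 4 2 5)
  after r': (1 4 3)

f r' r'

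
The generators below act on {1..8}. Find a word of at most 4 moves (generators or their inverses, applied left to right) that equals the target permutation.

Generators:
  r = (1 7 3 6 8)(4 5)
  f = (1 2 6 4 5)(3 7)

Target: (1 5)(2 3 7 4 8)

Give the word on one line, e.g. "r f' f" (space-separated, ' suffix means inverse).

f' r f

  after f': (1 5 4 6 2)(3 7)
  after r: (1 4 8)(2 7 6)
  after f: (1 5)(2 3 7 4 8)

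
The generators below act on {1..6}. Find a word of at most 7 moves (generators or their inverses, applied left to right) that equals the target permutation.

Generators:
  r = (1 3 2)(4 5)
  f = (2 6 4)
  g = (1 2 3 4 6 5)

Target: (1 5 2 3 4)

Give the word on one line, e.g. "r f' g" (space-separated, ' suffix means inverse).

  after r': (1 2 3)(4 5)
  after f: (1 6 4 5 2 3)
  after r': (1 6 5 3 2)
  after r': (1 6 4 5)
  after g: (1 5 2 3 4)

r' f r' r' g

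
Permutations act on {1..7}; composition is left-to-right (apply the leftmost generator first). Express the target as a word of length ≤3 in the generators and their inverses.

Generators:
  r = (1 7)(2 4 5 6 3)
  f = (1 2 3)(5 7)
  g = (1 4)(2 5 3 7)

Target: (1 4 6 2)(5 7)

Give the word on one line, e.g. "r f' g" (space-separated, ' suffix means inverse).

  after r': (1 7)(2 3 6 5 4)
  after g: (1 2 7 4 5)(3 6)
  after r: (1 4 6 2)(5 7)

r' g r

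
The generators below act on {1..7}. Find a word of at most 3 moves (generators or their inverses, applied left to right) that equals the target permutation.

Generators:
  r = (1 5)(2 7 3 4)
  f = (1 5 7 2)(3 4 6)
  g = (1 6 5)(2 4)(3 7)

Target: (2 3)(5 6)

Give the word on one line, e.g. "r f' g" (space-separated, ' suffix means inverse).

g' r'

  after g': (1 5 6)(2 4)(3 7)
  after r': (2 3)(5 6)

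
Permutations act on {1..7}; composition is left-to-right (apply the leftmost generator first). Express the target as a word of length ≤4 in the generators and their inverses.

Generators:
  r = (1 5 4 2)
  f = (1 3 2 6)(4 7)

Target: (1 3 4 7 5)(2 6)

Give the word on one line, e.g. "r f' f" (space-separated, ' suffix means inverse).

f r'

  after f: (1 3 2 6)(4 7)
  after r': (1 3 4 7 5)(2 6)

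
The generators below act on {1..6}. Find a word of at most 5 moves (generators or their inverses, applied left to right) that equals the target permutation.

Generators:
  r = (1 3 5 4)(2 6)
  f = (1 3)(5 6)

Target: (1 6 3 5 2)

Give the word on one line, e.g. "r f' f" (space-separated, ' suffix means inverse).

  after f': (1 3)(5 6)
  after r: (1 5 2 6 4)
  after f': (1 6 4 3)(2 5)
  after r': (1 2 3 4)(5 6)
  after r': (1 6 3 5 2)

f' r f' r' r'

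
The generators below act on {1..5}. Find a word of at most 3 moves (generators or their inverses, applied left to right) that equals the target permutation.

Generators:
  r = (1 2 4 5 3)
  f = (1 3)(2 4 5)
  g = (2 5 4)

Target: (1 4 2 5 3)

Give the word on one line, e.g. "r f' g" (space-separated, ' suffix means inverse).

r g'

  after r: (1 2 4 5 3)
  after g': (1 4 2 5 3)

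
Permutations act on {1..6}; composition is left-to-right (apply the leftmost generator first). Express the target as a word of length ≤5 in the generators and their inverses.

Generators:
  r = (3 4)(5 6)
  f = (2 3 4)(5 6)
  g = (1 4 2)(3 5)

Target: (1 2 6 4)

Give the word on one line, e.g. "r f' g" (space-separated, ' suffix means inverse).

  after f: (2 3 4)(5 6)
  after g: (1 4)(2 5 6 3)
  after f: (1 2 6 4)

f g f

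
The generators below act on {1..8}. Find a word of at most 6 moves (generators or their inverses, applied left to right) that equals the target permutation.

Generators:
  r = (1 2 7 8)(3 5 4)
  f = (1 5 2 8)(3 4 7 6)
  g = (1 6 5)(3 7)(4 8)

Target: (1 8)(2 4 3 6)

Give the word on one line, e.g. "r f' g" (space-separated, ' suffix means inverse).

  after f': (1 8 2 5)(3 6 7 4)
  after r: (2 4 5)(3 6 8 7)
  after f: (1 5 8 6)(2 7 4)
  after r: (1 4 7 3 5)(2 8 6)
  after g': (1 8)(2 4 3 6)

f' r f r g'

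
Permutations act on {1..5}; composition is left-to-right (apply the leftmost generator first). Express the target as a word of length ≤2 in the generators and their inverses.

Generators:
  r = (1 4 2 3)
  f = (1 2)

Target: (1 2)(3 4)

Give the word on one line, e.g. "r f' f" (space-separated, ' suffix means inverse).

r' r'

  after r': (1 3 2 4)
  after r': (1 2)(3 4)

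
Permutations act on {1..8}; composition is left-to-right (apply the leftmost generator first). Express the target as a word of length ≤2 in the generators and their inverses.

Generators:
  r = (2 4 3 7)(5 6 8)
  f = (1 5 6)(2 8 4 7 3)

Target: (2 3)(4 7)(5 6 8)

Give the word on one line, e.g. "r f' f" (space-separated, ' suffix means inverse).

  after r': (2 7 3 4)(5 8 6)
  after r': (2 3)(4 7)(5 6 8)

r' r'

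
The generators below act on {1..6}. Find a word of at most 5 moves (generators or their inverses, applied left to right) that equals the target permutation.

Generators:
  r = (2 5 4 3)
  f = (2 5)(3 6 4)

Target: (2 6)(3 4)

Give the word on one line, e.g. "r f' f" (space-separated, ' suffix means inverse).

f' f' r' f

  after f': (2 5)(3 4 6)
  after f': (3 6 4)
  after r': (2 3 6 5)
  after f: (2 6)(3 4)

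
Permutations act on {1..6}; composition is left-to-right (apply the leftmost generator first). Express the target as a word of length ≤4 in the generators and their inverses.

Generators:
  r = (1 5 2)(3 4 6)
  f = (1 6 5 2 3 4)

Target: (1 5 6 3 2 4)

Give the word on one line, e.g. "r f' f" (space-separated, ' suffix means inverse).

r f r r

  after r: (1 5 2)(3 4 6)
  after f: (1 2 6 4 5 3)
  after r: (2 3 5 4)
  after r: (1 5 6 3 2 4)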